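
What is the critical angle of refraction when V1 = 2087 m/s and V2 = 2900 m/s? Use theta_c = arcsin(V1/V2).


V1/V2 = 2087/2900 = 0.719655
theta_c = arcsin(0.719655) = 46.026 degrees

46.026


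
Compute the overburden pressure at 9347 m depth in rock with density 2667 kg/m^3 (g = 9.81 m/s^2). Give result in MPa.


P = rho * g * z / 1e6
= 2667 * 9.81 * 9347 / 1e6
= 244548084.69 / 1e6
= 244.5481 MPa

244.5481


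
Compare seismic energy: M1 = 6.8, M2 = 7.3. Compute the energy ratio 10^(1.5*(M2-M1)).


M2 - M1 = 7.3 - 6.8 = 0.5
1.5 * 0.5 = 0.75
ratio = 10^0.75 = 5.62

5.62


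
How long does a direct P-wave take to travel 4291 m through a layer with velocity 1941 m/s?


t = x / V
= 4291 / 1941
= 2.2107 s

2.2107


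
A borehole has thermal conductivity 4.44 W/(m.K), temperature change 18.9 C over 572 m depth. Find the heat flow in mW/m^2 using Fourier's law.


q = k * dT / dz * 1000
= 4.44 * 18.9 / 572 * 1000
= 0.146706 * 1000
= 146.7063 mW/m^2

146.7063


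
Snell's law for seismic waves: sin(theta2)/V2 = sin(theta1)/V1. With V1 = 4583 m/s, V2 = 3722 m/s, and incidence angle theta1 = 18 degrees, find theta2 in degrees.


sin(theta1) = sin(18 deg) = 0.309017
sin(theta2) = V2/V1 * sin(theta1) = 3722/4583 * 0.309017 = 0.250963
theta2 = arcsin(0.250963) = 14.5345 degrees

14.5345


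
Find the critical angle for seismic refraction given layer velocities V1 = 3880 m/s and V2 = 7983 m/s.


V1/V2 = 3880/7983 = 0.486033
theta_c = arcsin(0.486033) = 29.0802 degrees

29.0802


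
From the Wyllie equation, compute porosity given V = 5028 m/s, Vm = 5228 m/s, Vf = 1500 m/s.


1/V - 1/Vm = 1/5028 - 1/5228 = 7.61e-06
1/Vf - 1/Vm = 1/1500 - 1/5228 = 0.00047539
phi = 7.61e-06 / 0.00047539 = 0.016

0.016


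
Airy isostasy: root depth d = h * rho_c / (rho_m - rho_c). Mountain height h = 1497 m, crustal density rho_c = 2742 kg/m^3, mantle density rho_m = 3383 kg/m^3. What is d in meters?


rho_m - rho_c = 3383 - 2742 = 641
d = 1497 * 2742 / 641
= 4104774 / 641
= 6403.7 m

6403.7


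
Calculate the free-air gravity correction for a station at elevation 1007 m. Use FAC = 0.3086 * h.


FAC = 0.3086 * h
= 0.3086 * 1007
= 310.7602 mGal

310.7602


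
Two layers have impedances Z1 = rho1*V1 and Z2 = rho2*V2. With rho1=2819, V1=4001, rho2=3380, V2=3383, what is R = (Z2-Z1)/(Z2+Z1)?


Z1 = 2819 * 4001 = 11278819
Z2 = 3380 * 3383 = 11434540
R = (11434540 - 11278819) / (11434540 + 11278819) = 155721 / 22713359 = 0.0069

0.0069


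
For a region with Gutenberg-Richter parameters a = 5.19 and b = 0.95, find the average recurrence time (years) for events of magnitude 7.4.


log10(N) = 5.19 - 0.95*7.4 = -1.84
N = 10^-1.84 = 0.014454
T = 1/N = 1/0.014454 = 69.1831 years

69.1831


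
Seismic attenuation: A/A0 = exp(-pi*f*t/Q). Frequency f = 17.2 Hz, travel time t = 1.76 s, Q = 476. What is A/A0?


pi*f*t/Q = pi*17.2*1.76/476 = 0.199795
A/A0 = exp(-0.199795) = 0.818899

0.818899


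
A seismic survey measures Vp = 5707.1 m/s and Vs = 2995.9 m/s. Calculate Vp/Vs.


Vp/Vs = 5707.1 / 2995.9
= 1.905

1.905


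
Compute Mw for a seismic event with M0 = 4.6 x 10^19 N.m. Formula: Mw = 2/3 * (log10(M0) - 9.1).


log10(M0) = log10(4.6 x 10^19) = 19.6628
Mw = 2/3 * (19.6628 - 9.1)
= 2/3 * 10.5628
= 7.04

7.04


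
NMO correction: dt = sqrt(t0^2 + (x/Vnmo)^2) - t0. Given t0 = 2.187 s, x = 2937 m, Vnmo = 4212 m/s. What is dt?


x/Vnmo = 2937/4212 = 0.697293
(x/Vnmo)^2 = 0.486218
t0^2 = 4.782969
sqrt(4.782969 + 0.486218) = 2.295471
dt = 2.295471 - 2.187 = 0.108471

0.108471


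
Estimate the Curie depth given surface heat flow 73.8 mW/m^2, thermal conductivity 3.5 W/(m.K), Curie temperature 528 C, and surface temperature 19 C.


T_Curie - T_surf = 528 - 19 = 509 C
Convert q to W/m^2: 73.8 mW/m^2 = 0.0738 W/m^2
d = 509 * 3.5 / 0.0738 = 24139.57 m

24139.57


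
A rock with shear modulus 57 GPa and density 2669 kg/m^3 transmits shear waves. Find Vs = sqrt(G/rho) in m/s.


Convert G to Pa: G = 57e9 Pa
Compute G/rho = 57e9 / 2669 = 21356313.2259
Vs = sqrt(21356313.2259) = 4621.29 m/s

4621.29


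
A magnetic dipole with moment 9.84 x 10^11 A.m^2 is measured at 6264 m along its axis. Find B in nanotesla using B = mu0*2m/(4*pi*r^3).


m = 9.84 x 10^11 = 984000000000 A.m^2
2m = 1968000000000 A.m^2
r^3 = 6264^3 = 245784927744
B = (4pi*10^-7) * 1968000000000 / (4*pi * 245784927744) * 1e9
= 2473061.736906 / 3088624493454.59 * 1e9
= 800.7 nT

800.7


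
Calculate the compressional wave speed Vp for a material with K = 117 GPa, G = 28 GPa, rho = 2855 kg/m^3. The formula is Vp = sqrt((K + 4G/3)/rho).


First compute the effective modulus:
K + 4G/3 = 117e9 + 4*28e9/3 = 154333333333.33 Pa
Then divide by density:
154333333333.33 / 2855 = 54057209.5738 Pa/(kg/m^3)
Take the square root:
Vp = sqrt(54057209.5738) = 7352.36 m/s

7352.36


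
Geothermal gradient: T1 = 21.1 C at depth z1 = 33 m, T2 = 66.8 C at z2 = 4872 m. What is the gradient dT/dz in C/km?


dT = 66.8 - 21.1 = 45.7 C
dz = 4872 - 33 = 4839 m
gradient = dT/dz * 1000 = 45.7/4839 * 1000 = 9.4441 C/km

9.4441


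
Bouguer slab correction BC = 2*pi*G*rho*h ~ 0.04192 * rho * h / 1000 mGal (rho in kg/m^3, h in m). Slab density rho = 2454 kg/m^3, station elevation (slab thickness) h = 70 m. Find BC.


BC = 0.04192 * rho * h / 1000
= 0.04192 * 2454 * 70 / 1000
= 7.201 mGal

7.201


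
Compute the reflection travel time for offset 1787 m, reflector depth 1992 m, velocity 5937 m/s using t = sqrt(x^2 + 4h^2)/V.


x^2 + 4h^2 = 1787^2 + 4*1992^2 = 3193369 + 15872256 = 19065625
sqrt(19065625) = 4366.4202
t = 4366.4202 / 5937 = 0.7355 s

0.7355


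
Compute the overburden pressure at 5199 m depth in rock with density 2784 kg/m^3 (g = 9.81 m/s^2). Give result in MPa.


P = rho * g * z / 1e6
= 2784 * 9.81 * 5199 / 1e6
= 141990096.96 / 1e6
= 141.9901 MPa

141.9901


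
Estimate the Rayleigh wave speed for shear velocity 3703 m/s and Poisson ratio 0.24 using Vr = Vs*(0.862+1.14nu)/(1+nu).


Numerator factor = 0.862 + 1.14*0.24 = 1.1356
Denominator = 1 + 0.24 = 1.24
Vr = 3703 * 1.1356 / 1.24 = 3391.23 m/s

3391.23


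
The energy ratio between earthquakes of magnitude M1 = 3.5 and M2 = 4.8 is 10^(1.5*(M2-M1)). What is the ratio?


M2 - M1 = 4.8 - 3.5 = 1.3
1.5 * 1.3 = 1.95
ratio = 10^1.95 = 89.13

89.13


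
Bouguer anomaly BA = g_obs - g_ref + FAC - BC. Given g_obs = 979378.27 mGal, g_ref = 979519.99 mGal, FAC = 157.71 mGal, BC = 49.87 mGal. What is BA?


BA = g_obs - g_ref + FAC - BC
= 979378.27 - 979519.99 + 157.71 - 49.87
= -33.88 mGal

-33.88


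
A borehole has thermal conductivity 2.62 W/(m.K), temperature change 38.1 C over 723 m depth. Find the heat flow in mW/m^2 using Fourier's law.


q = k * dT / dz * 1000
= 2.62 * 38.1 / 723 * 1000
= 0.138066 * 1000
= 138.0664 mW/m^2

138.0664


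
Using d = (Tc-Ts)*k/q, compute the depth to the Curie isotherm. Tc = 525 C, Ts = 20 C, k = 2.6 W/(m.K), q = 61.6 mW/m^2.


T_Curie - T_surf = 525 - 20 = 505 C
Convert q to W/m^2: 61.6 mW/m^2 = 0.0616 W/m^2
d = 505 * 2.6 / 0.0616 = 21314.94 m

21314.94


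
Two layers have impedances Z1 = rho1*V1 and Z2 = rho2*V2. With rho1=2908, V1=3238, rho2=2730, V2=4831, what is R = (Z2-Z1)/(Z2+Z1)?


Z1 = 2908 * 3238 = 9416104
Z2 = 2730 * 4831 = 13188630
R = (13188630 - 9416104) / (13188630 + 9416104) = 3772526 / 22604734 = 0.1669

0.1669


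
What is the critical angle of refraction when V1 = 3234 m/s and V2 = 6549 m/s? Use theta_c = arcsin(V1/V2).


V1/V2 = 3234/6549 = 0.493816
theta_c = arcsin(0.493816) = 29.5917 degrees

29.5917


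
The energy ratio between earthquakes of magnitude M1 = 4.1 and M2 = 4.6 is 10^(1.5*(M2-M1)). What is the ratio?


M2 - M1 = 4.6 - 4.1 = 0.5
1.5 * 0.5 = 0.75
ratio = 10^0.75 = 5.62

5.62


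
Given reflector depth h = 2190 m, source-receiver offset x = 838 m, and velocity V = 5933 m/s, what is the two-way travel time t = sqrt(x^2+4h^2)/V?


x^2 + 4h^2 = 838^2 + 4*2190^2 = 702244 + 19184400 = 19886644
sqrt(19886644) = 4459.4444
t = 4459.4444 / 5933 = 0.7516 s

0.7516


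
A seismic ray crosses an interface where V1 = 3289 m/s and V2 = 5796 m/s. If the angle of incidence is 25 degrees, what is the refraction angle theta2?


sin(theta1) = sin(25 deg) = 0.422618
sin(theta2) = V2/V1 * sin(theta1) = 5796/3289 * 0.422618 = 0.744754
theta2 = arcsin(0.744754) = 48.138 degrees

48.138


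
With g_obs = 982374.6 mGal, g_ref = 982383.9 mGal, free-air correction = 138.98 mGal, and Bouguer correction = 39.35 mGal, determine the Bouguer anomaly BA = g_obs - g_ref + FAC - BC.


BA = g_obs - g_ref + FAC - BC
= 982374.6 - 982383.9 + 138.98 - 39.35
= 90.33 mGal

90.33


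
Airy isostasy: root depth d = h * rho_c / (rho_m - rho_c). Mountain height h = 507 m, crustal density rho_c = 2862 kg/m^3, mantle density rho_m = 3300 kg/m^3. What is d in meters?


rho_m - rho_c = 3300 - 2862 = 438
d = 507 * 2862 / 438
= 1451034 / 438
= 3312.86 m

3312.86


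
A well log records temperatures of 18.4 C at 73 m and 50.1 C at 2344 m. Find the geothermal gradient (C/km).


dT = 50.1 - 18.4 = 31.7 C
dz = 2344 - 73 = 2271 m
gradient = dT/dz * 1000 = 31.7/2271 * 1000 = 13.9586 C/km

13.9586


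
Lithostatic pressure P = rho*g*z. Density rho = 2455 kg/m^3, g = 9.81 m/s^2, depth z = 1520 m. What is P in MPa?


P = rho * g * z / 1e6
= 2455 * 9.81 * 1520 / 1e6
= 36606996.0 / 1e6
= 36.607 MPa

36.607


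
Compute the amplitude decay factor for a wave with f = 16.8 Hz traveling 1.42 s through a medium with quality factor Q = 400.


pi*f*t/Q = pi*16.8*1.42/400 = 0.187365
A/A0 = exp(-0.187365) = 0.829141

0.829141


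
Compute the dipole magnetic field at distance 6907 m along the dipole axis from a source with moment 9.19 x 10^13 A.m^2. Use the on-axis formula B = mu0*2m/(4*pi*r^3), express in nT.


m = 9.19 x 10^13 = 91900000000000 A.m^2
2m = 183800000000000 A.m^2
r^3 = 6907^3 = 329509824643
B = (4pi*10^-7) * 183800000000000 / (4*pi * 329509824643) * 1e9
= 230969891.891922 / 4140742577536.44 * 1e9
= 55779.8239 nT

55779.8239


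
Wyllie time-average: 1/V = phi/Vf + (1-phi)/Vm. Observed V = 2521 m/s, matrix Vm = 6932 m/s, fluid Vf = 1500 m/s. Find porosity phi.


1/V - 1/Vm = 1/2521 - 1/6932 = 0.00025241
1/Vf - 1/Vm = 1/1500 - 1/6932 = 0.00052241
phi = 0.00025241 / 0.00052241 = 0.4832

0.4832


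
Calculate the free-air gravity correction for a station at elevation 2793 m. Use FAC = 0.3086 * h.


FAC = 0.3086 * h
= 0.3086 * 2793
= 861.9198 mGal

861.9198


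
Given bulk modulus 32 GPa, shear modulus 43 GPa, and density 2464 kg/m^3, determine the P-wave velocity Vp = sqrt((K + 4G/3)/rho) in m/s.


First compute the effective modulus:
K + 4G/3 = 32e9 + 4*43e9/3 = 89333333333.33 Pa
Then divide by density:
89333333333.33 / 2464 = 36255411.2554 Pa/(kg/m^3)
Take the square root:
Vp = sqrt(36255411.2554) = 6021.25 m/s

6021.25


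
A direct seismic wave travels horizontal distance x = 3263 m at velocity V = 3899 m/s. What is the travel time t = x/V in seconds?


t = x / V
= 3263 / 3899
= 0.8369 s

0.8369


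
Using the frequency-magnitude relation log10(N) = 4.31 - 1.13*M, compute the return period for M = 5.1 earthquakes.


log10(N) = 4.31 - 1.13*5.1 = -1.453
N = 10^-1.453 = 0.035237
T = 1/N = 1/0.035237 = 28.3792 years

28.3792


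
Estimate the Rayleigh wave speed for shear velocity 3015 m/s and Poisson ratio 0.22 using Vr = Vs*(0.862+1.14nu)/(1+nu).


Numerator factor = 0.862 + 1.14*0.22 = 1.1128
Denominator = 1 + 0.22 = 1.22
Vr = 3015 * 1.1128 / 1.22 = 2750.08 m/s

2750.08


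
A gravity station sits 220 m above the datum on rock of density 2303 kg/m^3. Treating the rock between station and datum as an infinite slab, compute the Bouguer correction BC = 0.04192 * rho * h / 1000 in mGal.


BC = 0.04192 * rho * h / 1000
= 0.04192 * 2303 * 220 / 1000
= 21.2392 mGal

21.2392


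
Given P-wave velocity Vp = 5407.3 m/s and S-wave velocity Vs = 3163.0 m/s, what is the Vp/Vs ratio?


Vp/Vs = 5407.3 / 3163.0
= 1.7095

1.7095


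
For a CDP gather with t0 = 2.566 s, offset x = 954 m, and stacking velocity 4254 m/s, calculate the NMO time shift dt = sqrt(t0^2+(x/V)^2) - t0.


x/Vnmo = 954/4254 = 0.22426
(x/Vnmo)^2 = 0.050292
t0^2 = 6.584356
sqrt(6.584356 + 0.050292) = 2.575781
dt = 2.575781 - 2.566 = 0.009781

0.009781


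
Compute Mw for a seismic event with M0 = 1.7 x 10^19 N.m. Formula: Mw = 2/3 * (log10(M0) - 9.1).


log10(M0) = log10(1.7 x 10^19) = 19.2304
Mw = 2/3 * (19.2304 - 9.1)
= 2/3 * 10.1304
= 6.75

6.75


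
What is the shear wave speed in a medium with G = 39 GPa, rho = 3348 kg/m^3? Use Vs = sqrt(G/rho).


Convert G to Pa: G = 39e9 Pa
Compute G/rho = 39e9 / 3348 = 11648745.5197
Vs = sqrt(11648745.5197) = 3413.03 m/s

3413.03


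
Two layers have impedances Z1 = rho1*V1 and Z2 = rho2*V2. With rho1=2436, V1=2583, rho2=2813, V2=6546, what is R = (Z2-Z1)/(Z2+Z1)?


Z1 = 2436 * 2583 = 6292188
Z2 = 2813 * 6546 = 18413898
R = (18413898 - 6292188) / (18413898 + 6292188) = 12121710 / 24706086 = 0.4906

0.4906


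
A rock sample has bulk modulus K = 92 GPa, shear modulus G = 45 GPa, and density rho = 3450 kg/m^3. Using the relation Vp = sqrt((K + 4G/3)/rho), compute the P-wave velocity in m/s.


First compute the effective modulus:
K + 4G/3 = 92e9 + 4*45e9/3 = 152000000000.0 Pa
Then divide by density:
152000000000.0 / 3450 = 44057971.0145 Pa/(kg/m^3)
Take the square root:
Vp = sqrt(44057971.0145) = 6637.62 m/s

6637.62


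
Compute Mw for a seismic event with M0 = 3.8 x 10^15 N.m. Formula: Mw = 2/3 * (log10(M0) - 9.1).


log10(M0) = log10(3.8 x 10^15) = 15.5798
Mw = 2/3 * (15.5798 - 9.1)
= 2/3 * 6.4798
= 4.32

4.32


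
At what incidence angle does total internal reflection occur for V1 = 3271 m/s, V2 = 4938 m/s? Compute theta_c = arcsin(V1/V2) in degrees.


V1/V2 = 3271/4938 = 0.662414
theta_c = arcsin(0.662414) = 41.4842 degrees

41.4842


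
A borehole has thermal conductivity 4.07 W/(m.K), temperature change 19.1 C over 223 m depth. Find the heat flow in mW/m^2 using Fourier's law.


q = k * dT / dz * 1000
= 4.07 * 19.1 / 223 * 1000
= 0.348596 * 1000
= 348.5964 mW/m^2

348.5964


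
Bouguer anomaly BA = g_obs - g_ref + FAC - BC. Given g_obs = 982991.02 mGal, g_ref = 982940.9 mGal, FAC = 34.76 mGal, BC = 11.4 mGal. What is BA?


BA = g_obs - g_ref + FAC - BC
= 982991.02 - 982940.9 + 34.76 - 11.4
= 73.48 mGal

73.48


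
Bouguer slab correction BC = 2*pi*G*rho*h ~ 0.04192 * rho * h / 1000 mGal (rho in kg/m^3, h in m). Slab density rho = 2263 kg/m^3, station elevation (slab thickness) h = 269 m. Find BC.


BC = 0.04192 * rho * h / 1000
= 0.04192 * 2263 * 269 / 1000
= 25.5187 mGal

25.5187


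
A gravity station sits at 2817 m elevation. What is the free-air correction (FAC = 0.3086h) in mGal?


FAC = 0.3086 * h
= 0.3086 * 2817
= 869.3262 mGal

869.3262


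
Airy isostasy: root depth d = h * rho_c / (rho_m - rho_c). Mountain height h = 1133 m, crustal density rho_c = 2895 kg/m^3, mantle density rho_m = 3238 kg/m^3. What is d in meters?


rho_m - rho_c = 3238 - 2895 = 343
d = 1133 * 2895 / 343
= 3280035 / 343
= 9562.78 m

9562.78


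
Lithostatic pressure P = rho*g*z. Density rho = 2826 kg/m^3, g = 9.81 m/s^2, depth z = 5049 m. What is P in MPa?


P = rho * g * z / 1e6
= 2826 * 9.81 * 5049 / 1e6
= 139973729.94 / 1e6
= 139.9737 MPa

139.9737


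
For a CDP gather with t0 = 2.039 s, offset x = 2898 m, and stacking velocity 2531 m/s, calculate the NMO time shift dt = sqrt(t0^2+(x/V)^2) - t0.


x/Vnmo = 2898/2531 = 1.145002
(x/Vnmo)^2 = 1.31103
t0^2 = 4.157521
sqrt(4.157521 + 1.31103) = 2.338493
dt = 2.338493 - 2.039 = 0.299493

0.299493


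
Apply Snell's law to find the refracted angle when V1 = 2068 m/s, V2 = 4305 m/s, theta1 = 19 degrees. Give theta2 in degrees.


sin(theta1) = sin(19 deg) = 0.325568
sin(theta2) = V2/V1 * sin(theta1) = 4305/2068 * 0.325568 = 0.677742
theta2 = arcsin(0.677742) = 42.6675 degrees

42.6675


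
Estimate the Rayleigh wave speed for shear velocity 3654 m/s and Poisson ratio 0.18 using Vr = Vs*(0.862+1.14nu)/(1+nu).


Numerator factor = 0.862 + 1.14*0.18 = 1.0672
Denominator = 1 + 0.18 = 1.18
Vr = 3654 * 1.0672 / 1.18 = 3304.7 m/s

3304.7


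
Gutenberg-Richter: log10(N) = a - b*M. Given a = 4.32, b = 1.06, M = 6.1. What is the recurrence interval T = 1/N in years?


log10(N) = 4.32 - 1.06*6.1 = -2.146
N = 10^-2.146 = 0.007145
T = 1/N = 1/0.007145 = 139.9587 years

139.9587


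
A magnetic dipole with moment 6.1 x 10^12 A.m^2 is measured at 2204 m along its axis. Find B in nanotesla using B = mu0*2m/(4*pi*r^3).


m = 6.1 x 10^12 = 6100000000000 A.m^2
2m = 12200000000000 A.m^2
r^3 = 2204^3 = 10706185664
B = (4pi*10^-7) * 12200000000000 / (4*pi * 10706185664) * 1e9
= 15330972.149518 / 134537896919.96 * 1e9
= 113952.8155 nT

113952.8155


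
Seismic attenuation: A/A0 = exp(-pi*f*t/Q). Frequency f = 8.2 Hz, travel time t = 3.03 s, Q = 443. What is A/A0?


pi*f*t/Q = pi*8.2*3.03/443 = 0.176199
A/A0 = exp(-0.176199) = 0.838451

0.838451


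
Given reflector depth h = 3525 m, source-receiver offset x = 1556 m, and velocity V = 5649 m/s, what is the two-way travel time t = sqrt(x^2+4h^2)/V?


x^2 + 4h^2 = 1556^2 + 4*3525^2 = 2421136 + 49702500 = 52123636
sqrt(52123636) = 7219.6701
t = 7219.6701 / 5649 = 1.278 s

1.278


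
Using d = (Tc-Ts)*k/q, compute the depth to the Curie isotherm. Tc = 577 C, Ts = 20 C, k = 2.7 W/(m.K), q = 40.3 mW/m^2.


T_Curie - T_surf = 577 - 20 = 557 C
Convert q to W/m^2: 40.3 mW/m^2 = 0.0403 W/m^2
d = 557 * 2.7 / 0.0403 = 37317.62 m

37317.62


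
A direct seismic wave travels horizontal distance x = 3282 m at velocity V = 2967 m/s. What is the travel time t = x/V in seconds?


t = x / V
= 3282 / 2967
= 1.1062 s

1.1062


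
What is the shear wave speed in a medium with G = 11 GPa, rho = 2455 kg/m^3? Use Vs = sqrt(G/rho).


Convert G to Pa: G = 11e9 Pa
Compute G/rho = 11e9 / 2455 = 4480651.7312
Vs = sqrt(4480651.7312) = 2116.76 m/s

2116.76


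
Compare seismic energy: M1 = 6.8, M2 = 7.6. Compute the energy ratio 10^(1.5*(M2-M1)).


M2 - M1 = 7.6 - 6.8 = 0.8
1.5 * 0.8 = 1.2
ratio = 10^1.2 = 15.85

15.85


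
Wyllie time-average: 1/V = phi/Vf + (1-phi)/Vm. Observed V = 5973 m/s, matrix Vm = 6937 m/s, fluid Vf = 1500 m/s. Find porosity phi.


1/V - 1/Vm = 1/5973 - 1/6937 = 2.327e-05
1/Vf - 1/Vm = 1/1500 - 1/6937 = 0.00052251
phi = 2.327e-05 / 0.00052251 = 0.0445

0.0445


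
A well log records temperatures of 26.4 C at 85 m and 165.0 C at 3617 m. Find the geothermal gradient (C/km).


dT = 165.0 - 26.4 = 138.6 C
dz = 3617 - 85 = 3532 m
gradient = dT/dz * 1000 = 138.6/3532 * 1000 = 39.2412 C/km

39.2412


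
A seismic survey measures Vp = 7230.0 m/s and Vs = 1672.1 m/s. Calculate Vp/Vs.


Vp/Vs = 7230.0 / 1672.1
= 4.3239

4.3239


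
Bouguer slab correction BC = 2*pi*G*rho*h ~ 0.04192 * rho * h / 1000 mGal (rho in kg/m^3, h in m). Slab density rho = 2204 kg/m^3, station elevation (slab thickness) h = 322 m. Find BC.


BC = 0.04192 * rho * h / 1000
= 0.04192 * 2204 * 322 / 1000
= 29.7501 mGal

29.7501


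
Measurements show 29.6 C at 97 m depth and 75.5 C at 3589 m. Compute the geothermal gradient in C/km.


dT = 75.5 - 29.6 = 45.9 C
dz = 3589 - 97 = 3492 m
gradient = dT/dz * 1000 = 45.9/3492 * 1000 = 13.1443 C/km

13.1443


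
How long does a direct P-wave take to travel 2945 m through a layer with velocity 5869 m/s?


t = x / V
= 2945 / 5869
= 0.5018 s

0.5018


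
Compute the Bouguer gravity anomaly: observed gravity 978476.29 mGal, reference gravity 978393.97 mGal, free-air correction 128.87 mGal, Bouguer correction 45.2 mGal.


BA = g_obs - g_ref + FAC - BC
= 978476.29 - 978393.97 + 128.87 - 45.2
= 165.99 mGal

165.99


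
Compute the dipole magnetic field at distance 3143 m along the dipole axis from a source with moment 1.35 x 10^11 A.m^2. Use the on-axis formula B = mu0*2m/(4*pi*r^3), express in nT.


m = 1.35 x 10^11 = 135000000000 A.m^2
2m = 270000000000 A.m^2
r^3 = 3143^3 = 31047965207
B = (4pi*10^-7) * 270000000000 / (4*pi * 31047965207) * 1e9
= 339292.006588 / 390160237612.89 * 1e9
= 869.6222 nT

869.6222


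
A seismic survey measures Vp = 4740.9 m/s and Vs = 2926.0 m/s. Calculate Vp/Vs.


Vp/Vs = 4740.9 / 2926.0
= 1.6203

1.6203


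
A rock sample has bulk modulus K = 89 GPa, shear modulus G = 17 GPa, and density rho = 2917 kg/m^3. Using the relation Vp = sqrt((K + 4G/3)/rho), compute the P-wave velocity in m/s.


First compute the effective modulus:
K + 4G/3 = 89e9 + 4*17e9/3 = 111666666666.67 Pa
Then divide by density:
111666666666.67 / 2917 = 38281339.2755 Pa/(kg/m^3)
Take the square root:
Vp = sqrt(38281339.2755) = 6187.19 m/s

6187.19


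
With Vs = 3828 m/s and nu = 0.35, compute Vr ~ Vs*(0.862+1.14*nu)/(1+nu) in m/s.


Numerator factor = 0.862 + 1.14*0.35 = 1.261
Denominator = 1 + 0.35 = 1.35
Vr = 3828 * 1.261 / 1.35 = 3575.64 m/s

3575.64


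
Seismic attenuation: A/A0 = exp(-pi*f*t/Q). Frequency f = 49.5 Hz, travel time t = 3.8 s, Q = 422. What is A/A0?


pi*f*t/Q = pi*49.5*3.8/422 = 1.400317
A/A0 = exp(-1.400317) = 0.246519

0.246519


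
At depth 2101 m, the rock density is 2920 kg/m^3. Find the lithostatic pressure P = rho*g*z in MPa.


P = rho * g * z / 1e6
= 2920 * 9.81 * 2101 / 1e6
= 60183565.2 / 1e6
= 60.1836 MPa

60.1836


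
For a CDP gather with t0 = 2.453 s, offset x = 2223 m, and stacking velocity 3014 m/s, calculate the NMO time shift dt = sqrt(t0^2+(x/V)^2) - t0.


x/Vnmo = 2223/3014 = 0.737558
(x/Vnmo)^2 = 0.543992
t0^2 = 6.017209
sqrt(6.017209 + 0.543992) = 2.561484
dt = 2.561484 - 2.453 = 0.108484

0.108484


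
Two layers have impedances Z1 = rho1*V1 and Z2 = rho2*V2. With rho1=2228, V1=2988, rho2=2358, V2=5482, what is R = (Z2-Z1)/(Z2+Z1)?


Z1 = 2228 * 2988 = 6657264
Z2 = 2358 * 5482 = 12926556
R = (12926556 - 6657264) / (12926556 + 6657264) = 6269292 / 19583820 = 0.3201

0.3201


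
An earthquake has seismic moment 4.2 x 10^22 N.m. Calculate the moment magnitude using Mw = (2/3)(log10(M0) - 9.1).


log10(M0) = log10(4.2 x 10^22) = 22.6232
Mw = 2/3 * (22.6232 - 9.1)
= 2/3 * 13.5232
= 9.02

9.02


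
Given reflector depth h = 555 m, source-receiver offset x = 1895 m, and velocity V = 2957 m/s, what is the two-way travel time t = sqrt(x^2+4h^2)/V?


x^2 + 4h^2 = 1895^2 + 4*555^2 = 3591025 + 1232100 = 4823125
sqrt(4823125) = 2196.1614
t = 2196.1614 / 2957 = 0.7427 s

0.7427


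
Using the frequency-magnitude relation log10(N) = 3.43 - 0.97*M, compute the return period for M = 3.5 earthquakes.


log10(N) = 3.43 - 0.97*3.5 = 0.035
N = 10^0.035 = 1.083927
T = 1/N = 1/1.083927 = 0.9226 years

0.9226


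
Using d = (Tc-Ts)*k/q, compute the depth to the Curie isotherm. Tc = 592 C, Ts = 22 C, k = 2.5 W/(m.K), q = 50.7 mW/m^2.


T_Curie - T_surf = 592 - 22 = 570 C
Convert q to W/m^2: 50.7 mW/m^2 = 0.0507 W/m^2
d = 570 * 2.5 / 0.0507 = 28106.51 m

28106.51


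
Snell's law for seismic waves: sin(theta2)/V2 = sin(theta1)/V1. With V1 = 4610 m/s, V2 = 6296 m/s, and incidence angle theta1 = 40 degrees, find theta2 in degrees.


sin(theta1) = sin(40 deg) = 0.642788
sin(theta2) = V2/V1 * sin(theta1) = 6296/4610 * 0.642788 = 0.877872
theta2 = arcsin(0.877872) = 61.3867 degrees

61.3867


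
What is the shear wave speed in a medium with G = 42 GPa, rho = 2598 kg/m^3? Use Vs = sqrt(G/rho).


Convert G to Pa: G = 42e9 Pa
Compute G/rho = 42e9 / 2598 = 16166281.7552
Vs = sqrt(16166281.7552) = 4020.73 m/s

4020.73


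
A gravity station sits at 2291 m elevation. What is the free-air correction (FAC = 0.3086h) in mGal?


FAC = 0.3086 * h
= 0.3086 * 2291
= 707.0026 mGal

707.0026


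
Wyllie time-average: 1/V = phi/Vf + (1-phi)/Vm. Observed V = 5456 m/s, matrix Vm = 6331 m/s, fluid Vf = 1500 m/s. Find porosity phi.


1/V - 1/Vm = 1/5456 - 1/6331 = 2.533e-05
1/Vf - 1/Vm = 1/1500 - 1/6331 = 0.00050871
phi = 2.533e-05 / 0.00050871 = 0.0498

0.0498


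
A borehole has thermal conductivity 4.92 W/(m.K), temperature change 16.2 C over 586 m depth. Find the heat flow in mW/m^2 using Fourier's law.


q = k * dT / dz * 1000
= 4.92 * 16.2 / 586 * 1000
= 0.136014 * 1000
= 136.0137 mW/m^2

136.0137


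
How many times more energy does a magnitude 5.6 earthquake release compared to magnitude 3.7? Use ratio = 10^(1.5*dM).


M2 - M1 = 5.6 - 3.7 = 1.9
1.5 * 1.9 = 2.85
ratio = 10^2.85 = 707.95

707.95


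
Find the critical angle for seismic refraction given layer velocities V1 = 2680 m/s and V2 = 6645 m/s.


V1/V2 = 2680/6645 = 0.403311
theta_c = arcsin(0.403311) = 23.7853 degrees

23.7853


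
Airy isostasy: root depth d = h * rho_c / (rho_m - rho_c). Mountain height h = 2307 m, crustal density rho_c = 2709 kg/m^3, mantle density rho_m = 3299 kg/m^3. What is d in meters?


rho_m - rho_c = 3299 - 2709 = 590
d = 2307 * 2709 / 590
= 6249663 / 590
= 10592.65 m

10592.65


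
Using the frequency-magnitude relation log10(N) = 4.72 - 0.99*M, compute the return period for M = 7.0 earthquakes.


log10(N) = 4.72 - 0.99*7.0 = -2.21
N = 10^-2.21 = 0.006166
T = 1/N = 1/0.006166 = 162.181 years

162.181


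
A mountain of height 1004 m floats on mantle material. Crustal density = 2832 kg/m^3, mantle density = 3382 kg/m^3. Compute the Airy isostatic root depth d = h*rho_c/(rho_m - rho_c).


rho_m - rho_c = 3382 - 2832 = 550
d = 1004 * 2832 / 550
= 2843328 / 550
= 5169.69 m

5169.69


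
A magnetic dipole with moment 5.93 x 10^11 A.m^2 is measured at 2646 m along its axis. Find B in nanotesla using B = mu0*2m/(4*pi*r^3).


m = 5.93 x 10^11 = 593000000000 A.m^2
2m = 1186000000000 A.m^2
r^3 = 2646^3 = 18525482136
B = (4pi*10^-7) * 1186000000000 / (4*pi * 18525482136) * 1e9
= 1490371.554863 / 232798074330.67 * 1e9
= 6401.9926 nT

6401.9926


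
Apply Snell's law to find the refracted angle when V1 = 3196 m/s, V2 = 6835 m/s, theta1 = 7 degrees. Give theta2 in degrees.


sin(theta1) = sin(7 deg) = 0.121869
sin(theta2) = V2/V1 * sin(theta1) = 6835/3196 * 0.121869 = 0.260631
theta2 = arcsin(0.260631) = 15.1075 degrees

15.1075


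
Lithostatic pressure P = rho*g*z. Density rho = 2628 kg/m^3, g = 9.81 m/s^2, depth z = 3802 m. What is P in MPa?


P = rho * g * z / 1e6
= 2628 * 9.81 * 3802 / 1e6
= 98018145.36 / 1e6
= 98.0181 MPa

98.0181


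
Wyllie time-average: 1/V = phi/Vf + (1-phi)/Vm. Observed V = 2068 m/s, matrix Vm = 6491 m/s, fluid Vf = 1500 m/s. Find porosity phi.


1/V - 1/Vm = 1/2068 - 1/6491 = 0.0003295
1/Vf - 1/Vm = 1/1500 - 1/6491 = 0.00051261
phi = 0.0003295 / 0.00051261 = 0.6428

0.6428


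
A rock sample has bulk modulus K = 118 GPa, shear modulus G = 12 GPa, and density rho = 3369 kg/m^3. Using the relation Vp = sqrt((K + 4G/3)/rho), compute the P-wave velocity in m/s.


First compute the effective modulus:
K + 4G/3 = 118e9 + 4*12e9/3 = 134000000000.0 Pa
Then divide by density:
134000000000.0 / 3369 = 39774413.7726 Pa/(kg/m^3)
Take the square root:
Vp = sqrt(39774413.7726) = 6306.7 m/s

6306.7


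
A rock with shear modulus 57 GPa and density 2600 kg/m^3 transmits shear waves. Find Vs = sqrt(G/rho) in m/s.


Convert G to Pa: G = 57e9 Pa
Compute G/rho = 57e9 / 2600 = 21923076.9231
Vs = sqrt(21923076.9231) = 4682.21 m/s

4682.21


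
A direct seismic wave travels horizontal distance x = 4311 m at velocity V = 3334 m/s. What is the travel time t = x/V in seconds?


t = x / V
= 4311 / 3334
= 1.293 s

1.293


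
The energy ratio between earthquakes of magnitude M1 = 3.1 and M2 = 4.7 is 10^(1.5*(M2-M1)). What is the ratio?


M2 - M1 = 4.7 - 3.1 = 1.6
1.5 * 1.6 = 2.4
ratio = 10^2.4 = 251.19

251.19


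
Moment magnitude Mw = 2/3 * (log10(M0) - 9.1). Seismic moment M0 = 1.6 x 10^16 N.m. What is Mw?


log10(M0) = log10(1.6 x 10^16) = 16.2041
Mw = 2/3 * (16.2041 - 9.1)
= 2/3 * 7.1041
= 4.74

4.74


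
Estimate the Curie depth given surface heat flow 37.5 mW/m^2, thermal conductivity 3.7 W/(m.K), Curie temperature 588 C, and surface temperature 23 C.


T_Curie - T_surf = 588 - 23 = 565 C
Convert q to W/m^2: 37.5 mW/m^2 = 0.0375 W/m^2
d = 565 * 3.7 / 0.0375 = 55746.67 m

55746.67


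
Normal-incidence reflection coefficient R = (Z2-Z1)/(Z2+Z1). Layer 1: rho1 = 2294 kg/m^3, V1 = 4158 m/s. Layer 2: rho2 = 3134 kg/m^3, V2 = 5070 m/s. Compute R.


Z1 = 2294 * 4158 = 9538452
Z2 = 3134 * 5070 = 15889380
R = (15889380 - 9538452) / (15889380 + 9538452) = 6350928 / 25427832 = 0.2498

0.2498


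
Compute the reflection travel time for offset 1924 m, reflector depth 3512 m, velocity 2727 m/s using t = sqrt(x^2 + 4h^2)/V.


x^2 + 4h^2 = 1924^2 + 4*3512^2 = 3701776 + 49336576 = 53038352
sqrt(53038352) = 7282.7434
t = 7282.7434 / 2727 = 2.6706 s

2.6706


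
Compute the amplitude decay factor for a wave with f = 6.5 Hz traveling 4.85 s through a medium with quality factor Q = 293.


pi*f*t/Q = pi*6.5*4.85/293 = 0.338016
A/A0 = exp(-0.338016) = 0.713184

0.713184


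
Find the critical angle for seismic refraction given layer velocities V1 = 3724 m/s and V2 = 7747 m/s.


V1/V2 = 3724/7747 = 0.480702
theta_c = arcsin(0.480702) = 28.7313 degrees

28.7313


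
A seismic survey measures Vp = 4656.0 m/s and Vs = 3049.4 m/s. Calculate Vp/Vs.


Vp/Vs = 4656.0 / 3049.4
= 1.5269

1.5269


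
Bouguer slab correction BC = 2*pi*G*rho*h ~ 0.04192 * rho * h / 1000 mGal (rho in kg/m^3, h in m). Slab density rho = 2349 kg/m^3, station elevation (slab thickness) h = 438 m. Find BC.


BC = 0.04192 * rho * h / 1000
= 0.04192 * 2349 * 438 / 1000
= 43.1299 mGal

43.1299


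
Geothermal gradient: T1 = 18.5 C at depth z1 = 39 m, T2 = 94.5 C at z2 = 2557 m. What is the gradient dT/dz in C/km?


dT = 94.5 - 18.5 = 76.0 C
dz = 2557 - 39 = 2518 m
gradient = dT/dz * 1000 = 76.0/2518 * 1000 = 30.1827 C/km

30.1827


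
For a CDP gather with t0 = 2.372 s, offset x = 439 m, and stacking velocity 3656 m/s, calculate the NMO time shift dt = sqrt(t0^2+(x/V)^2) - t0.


x/Vnmo = 439/3656 = 0.120077
(x/Vnmo)^2 = 0.014418
t0^2 = 5.626384
sqrt(5.626384 + 0.014418) = 2.375037
dt = 2.375037 - 2.372 = 0.003037

0.003037


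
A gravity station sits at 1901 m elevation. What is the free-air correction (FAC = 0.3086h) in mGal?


FAC = 0.3086 * h
= 0.3086 * 1901
= 586.6486 mGal

586.6486


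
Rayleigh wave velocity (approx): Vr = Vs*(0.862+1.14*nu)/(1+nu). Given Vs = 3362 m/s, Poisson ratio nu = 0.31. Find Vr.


Numerator factor = 0.862 + 1.14*0.31 = 1.2154
Denominator = 1 + 0.31 = 1.31
Vr = 3362 * 1.2154 / 1.31 = 3119.22 m/s

3119.22


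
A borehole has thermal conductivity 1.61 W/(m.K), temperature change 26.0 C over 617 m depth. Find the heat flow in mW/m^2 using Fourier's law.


q = k * dT / dz * 1000
= 1.61 * 26.0 / 617 * 1000
= 0.067844 * 1000
= 67.8444 mW/m^2

67.8444


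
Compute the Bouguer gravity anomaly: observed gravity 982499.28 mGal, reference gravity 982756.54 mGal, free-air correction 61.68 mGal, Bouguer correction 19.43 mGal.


BA = g_obs - g_ref + FAC - BC
= 982499.28 - 982756.54 + 61.68 - 19.43
= -215.01 mGal

-215.01


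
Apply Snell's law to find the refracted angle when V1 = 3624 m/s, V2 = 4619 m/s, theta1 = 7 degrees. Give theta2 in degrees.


sin(theta1) = sin(7 deg) = 0.121869
sin(theta2) = V2/V1 * sin(theta1) = 4619/3624 * 0.121869 = 0.15533
theta2 = arcsin(0.15533) = 8.9359 degrees

8.9359


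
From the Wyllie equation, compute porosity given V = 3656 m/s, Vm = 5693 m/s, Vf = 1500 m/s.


1/V - 1/Vm = 1/3656 - 1/5693 = 9.787e-05
1/Vf - 1/Vm = 1/1500 - 1/5693 = 0.00049101
phi = 9.787e-05 / 0.00049101 = 0.1993

0.1993


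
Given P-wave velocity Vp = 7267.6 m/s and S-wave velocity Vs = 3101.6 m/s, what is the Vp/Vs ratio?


Vp/Vs = 7267.6 / 3101.6
= 2.3432

2.3432


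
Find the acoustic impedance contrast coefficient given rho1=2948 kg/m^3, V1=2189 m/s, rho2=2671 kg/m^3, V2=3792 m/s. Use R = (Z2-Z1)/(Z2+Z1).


Z1 = 2948 * 2189 = 6453172
Z2 = 2671 * 3792 = 10128432
R = (10128432 - 6453172) / (10128432 + 6453172) = 3675260 / 16581604 = 0.2216

0.2216


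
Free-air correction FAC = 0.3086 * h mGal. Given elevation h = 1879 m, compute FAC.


FAC = 0.3086 * h
= 0.3086 * 1879
= 579.8594 mGal

579.8594


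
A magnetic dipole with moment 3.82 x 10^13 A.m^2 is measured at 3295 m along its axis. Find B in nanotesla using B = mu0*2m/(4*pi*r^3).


m = 3.82 x 10^13 = 38200000000000 A.m^2
2m = 76400000000000 A.m^2
r^3 = 3295^3 = 35773897375
B = (4pi*10^-7) * 76400000000000 / (4*pi * 35773897375) * 1e9
= 96007071.493704 / 449548052734.3 * 1e9
= 213563.5354 nT

213563.5354


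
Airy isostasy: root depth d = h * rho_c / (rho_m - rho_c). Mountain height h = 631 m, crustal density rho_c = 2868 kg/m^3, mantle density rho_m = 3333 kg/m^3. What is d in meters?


rho_m - rho_c = 3333 - 2868 = 465
d = 631 * 2868 / 465
= 1809708 / 465
= 3891.85 m

3891.85


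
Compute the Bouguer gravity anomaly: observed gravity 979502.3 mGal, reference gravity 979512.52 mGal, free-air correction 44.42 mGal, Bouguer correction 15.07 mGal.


BA = g_obs - g_ref + FAC - BC
= 979502.3 - 979512.52 + 44.42 - 15.07
= 19.13 mGal

19.13


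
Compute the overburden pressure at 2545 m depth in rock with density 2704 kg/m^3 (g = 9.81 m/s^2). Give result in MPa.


P = rho * g * z / 1e6
= 2704 * 9.81 * 2545 / 1e6
= 67509280.8 / 1e6
= 67.5093 MPa

67.5093


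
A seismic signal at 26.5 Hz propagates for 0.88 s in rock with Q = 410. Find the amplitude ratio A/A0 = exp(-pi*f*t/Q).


pi*f*t/Q = pi*26.5*0.88/410 = 0.178688
A/A0 = exp(-0.178688) = 0.836367

0.836367


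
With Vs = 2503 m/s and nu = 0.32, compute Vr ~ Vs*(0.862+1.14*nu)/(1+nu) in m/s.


Numerator factor = 0.862 + 1.14*0.32 = 1.2268
Denominator = 1 + 0.32 = 1.32
Vr = 2503 * 1.2268 / 1.32 = 2326.27 m/s

2326.27


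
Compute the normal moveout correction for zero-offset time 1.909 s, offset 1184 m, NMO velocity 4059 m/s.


x/Vnmo = 1184/4059 = 0.291697
(x/Vnmo)^2 = 0.085087
t0^2 = 3.644281
sqrt(3.644281 + 0.085087) = 1.931157
dt = 1.931157 - 1.909 = 0.022157

0.022157


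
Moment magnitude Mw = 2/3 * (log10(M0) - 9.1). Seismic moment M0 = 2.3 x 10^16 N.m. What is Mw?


log10(M0) = log10(2.3 x 10^16) = 16.3617
Mw = 2/3 * (16.3617 - 9.1)
= 2/3 * 7.2617
= 4.84

4.84


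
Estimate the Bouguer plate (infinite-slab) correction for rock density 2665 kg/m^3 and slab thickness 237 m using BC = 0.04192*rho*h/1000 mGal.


BC = 0.04192 * rho * h / 1000
= 0.04192 * 2665 * 237 / 1000
= 26.4769 mGal

26.4769


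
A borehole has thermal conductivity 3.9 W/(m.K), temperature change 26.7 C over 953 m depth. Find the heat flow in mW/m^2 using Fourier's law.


q = k * dT / dz * 1000
= 3.9 * 26.7 / 953 * 1000
= 0.109265 * 1000
= 109.2655 mW/m^2

109.2655


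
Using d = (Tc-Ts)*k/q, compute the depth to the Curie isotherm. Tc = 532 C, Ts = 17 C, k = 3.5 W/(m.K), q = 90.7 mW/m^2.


T_Curie - T_surf = 532 - 17 = 515 C
Convert q to W/m^2: 90.7 mW/m^2 = 0.0907 W/m^2
d = 515 * 3.5 / 0.0907 = 19873.21 m

19873.21


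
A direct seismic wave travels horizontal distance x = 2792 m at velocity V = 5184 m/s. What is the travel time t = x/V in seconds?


t = x / V
= 2792 / 5184
= 0.5386 s

0.5386


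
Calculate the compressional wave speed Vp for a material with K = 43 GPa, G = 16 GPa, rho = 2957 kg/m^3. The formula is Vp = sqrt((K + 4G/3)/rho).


First compute the effective modulus:
K + 4G/3 = 43e9 + 4*16e9/3 = 64333333333.33 Pa
Then divide by density:
64333333333.33 / 2957 = 21756284.5226 Pa/(kg/m^3)
Take the square root:
Vp = sqrt(21756284.5226) = 4664.36 m/s

4664.36


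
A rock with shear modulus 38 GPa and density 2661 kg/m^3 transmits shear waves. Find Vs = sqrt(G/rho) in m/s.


Convert G to Pa: G = 38e9 Pa
Compute G/rho = 38e9 / 2661 = 14280345.7347
Vs = sqrt(14280345.7347) = 3778.93 m/s

3778.93


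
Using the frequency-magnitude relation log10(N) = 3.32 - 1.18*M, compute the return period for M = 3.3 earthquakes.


log10(N) = 3.32 - 1.18*3.3 = -0.574
N = 10^-0.574 = 0.266686
T = 1/N = 1/0.266686 = 3.7497 years

3.7497


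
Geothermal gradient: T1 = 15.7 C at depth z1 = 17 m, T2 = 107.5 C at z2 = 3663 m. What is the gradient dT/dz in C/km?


dT = 107.5 - 15.7 = 91.8 C
dz = 3663 - 17 = 3646 m
gradient = dT/dz * 1000 = 91.8/3646 * 1000 = 25.1783 C/km

25.1783


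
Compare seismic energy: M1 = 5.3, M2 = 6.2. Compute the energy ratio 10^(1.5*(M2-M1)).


M2 - M1 = 6.2 - 5.3 = 0.9
1.5 * 0.9 = 1.35
ratio = 10^1.35 = 22.39

22.39


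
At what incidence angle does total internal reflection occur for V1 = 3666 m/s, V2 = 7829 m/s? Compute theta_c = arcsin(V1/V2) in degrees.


V1/V2 = 3666/7829 = 0.468259
theta_c = arcsin(0.468259) = 27.9213 degrees

27.9213


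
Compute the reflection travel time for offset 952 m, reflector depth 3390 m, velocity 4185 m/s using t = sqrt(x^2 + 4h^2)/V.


x^2 + 4h^2 = 952^2 + 4*3390^2 = 906304 + 45968400 = 46874704
sqrt(46874704) = 6846.5104
t = 6846.5104 / 4185 = 1.636 s

1.636


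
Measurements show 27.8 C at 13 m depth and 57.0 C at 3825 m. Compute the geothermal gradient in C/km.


dT = 57.0 - 27.8 = 29.2 C
dz = 3825 - 13 = 3812 m
gradient = dT/dz * 1000 = 29.2/3812 * 1000 = 7.66 C/km

7.66


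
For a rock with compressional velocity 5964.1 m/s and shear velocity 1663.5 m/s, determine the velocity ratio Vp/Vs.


Vp/Vs = 5964.1 / 1663.5
= 3.5853

3.5853


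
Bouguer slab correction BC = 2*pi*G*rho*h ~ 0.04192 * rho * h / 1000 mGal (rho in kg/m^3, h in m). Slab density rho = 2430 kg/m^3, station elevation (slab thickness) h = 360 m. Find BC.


BC = 0.04192 * rho * h / 1000
= 0.04192 * 2430 * 360 / 1000
= 36.6716 mGal

36.6716


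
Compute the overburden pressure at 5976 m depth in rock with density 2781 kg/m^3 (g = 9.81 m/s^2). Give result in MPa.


P = rho * g * z / 1e6
= 2781 * 9.81 * 5976 / 1e6
= 163034901.36 / 1e6
= 163.0349 MPa

163.0349


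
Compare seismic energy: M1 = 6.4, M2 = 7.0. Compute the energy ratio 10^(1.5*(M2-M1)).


M2 - M1 = 7.0 - 6.4 = 0.6
1.5 * 0.6 = 0.9
ratio = 10^0.9 = 7.94

7.94


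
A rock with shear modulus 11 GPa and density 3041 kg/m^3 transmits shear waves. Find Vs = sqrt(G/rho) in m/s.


Convert G to Pa: G = 11e9 Pa
Compute G/rho = 11e9 / 3041 = 3617231.174
Vs = sqrt(3617231.174) = 1901.9 m/s

1901.9


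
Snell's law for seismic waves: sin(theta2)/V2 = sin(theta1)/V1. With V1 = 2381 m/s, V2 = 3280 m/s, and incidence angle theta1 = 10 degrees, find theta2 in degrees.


sin(theta1) = sin(10 deg) = 0.173648
sin(theta2) = V2/V1 * sin(theta1) = 3280/2381 * 0.173648 = 0.239213
theta2 = arcsin(0.239213) = 13.8401 degrees

13.8401


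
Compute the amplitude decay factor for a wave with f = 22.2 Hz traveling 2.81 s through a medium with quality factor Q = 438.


pi*f*t/Q = pi*22.2*2.81/438 = 0.44744
A/A0 = exp(-0.44744) = 0.639262

0.639262


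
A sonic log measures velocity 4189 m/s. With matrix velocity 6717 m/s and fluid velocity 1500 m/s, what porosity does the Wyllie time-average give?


1/V - 1/Vm = 1/4189 - 1/6717 = 8.984e-05
1/Vf - 1/Vm = 1/1500 - 1/6717 = 0.00051779
phi = 8.984e-05 / 0.00051779 = 0.1735

0.1735


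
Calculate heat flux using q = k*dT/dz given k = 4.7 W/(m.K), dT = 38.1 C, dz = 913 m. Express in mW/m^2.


q = k * dT / dz * 1000
= 4.7 * 38.1 / 913 * 1000
= 0.196134 * 1000
= 196.1336 mW/m^2

196.1336


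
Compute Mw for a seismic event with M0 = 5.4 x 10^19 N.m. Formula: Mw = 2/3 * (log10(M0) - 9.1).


log10(M0) = log10(5.4 x 10^19) = 19.7324
Mw = 2/3 * (19.7324 - 9.1)
= 2/3 * 10.6324
= 7.09

7.09


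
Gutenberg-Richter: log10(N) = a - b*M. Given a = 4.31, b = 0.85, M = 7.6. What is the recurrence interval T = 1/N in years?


log10(N) = 4.31 - 0.85*7.6 = -2.15
N = 10^-2.15 = 0.007079
T = 1/N = 1/0.007079 = 141.2538 years

141.2538
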